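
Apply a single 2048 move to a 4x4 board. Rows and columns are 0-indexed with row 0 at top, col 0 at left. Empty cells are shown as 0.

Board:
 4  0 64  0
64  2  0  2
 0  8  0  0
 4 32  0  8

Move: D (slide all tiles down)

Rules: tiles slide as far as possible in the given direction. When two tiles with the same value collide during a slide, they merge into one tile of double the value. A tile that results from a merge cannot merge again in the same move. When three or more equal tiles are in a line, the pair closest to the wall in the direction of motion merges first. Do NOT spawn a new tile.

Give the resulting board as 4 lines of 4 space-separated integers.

Slide down:
col 0: [4, 64, 0, 4] -> [0, 4, 64, 4]
col 1: [0, 2, 8, 32] -> [0, 2, 8, 32]
col 2: [64, 0, 0, 0] -> [0, 0, 0, 64]
col 3: [0, 2, 0, 8] -> [0, 0, 2, 8]

Answer:  0  0  0  0
 4  2  0  0
64  8  0  2
 4 32 64  8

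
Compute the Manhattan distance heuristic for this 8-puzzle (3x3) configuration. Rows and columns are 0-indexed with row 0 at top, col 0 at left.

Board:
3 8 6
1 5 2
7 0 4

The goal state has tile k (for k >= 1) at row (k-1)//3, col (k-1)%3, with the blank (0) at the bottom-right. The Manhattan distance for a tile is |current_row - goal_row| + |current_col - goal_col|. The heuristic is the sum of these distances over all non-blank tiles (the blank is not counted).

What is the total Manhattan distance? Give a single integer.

Answer: 11

Derivation:
Tile 3: (0,0)->(0,2) = 2
Tile 8: (0,1)->(2,1) = 2
Tile 6: (0,2)->(1,2) = 1
Tile 1: (1,0)->(0,0) = 1
Tile 5: (1,1)->(1,1) = 0
Tile 2: (1,2)->(0,1) = 2
Tile 7: (2,0)->(2,0) = 0
Tile 4: (2,2)->(1,0) = 3
Sum: 2 + 2 + 1 + 1 + 0 + 2 + 0 + 3 = 11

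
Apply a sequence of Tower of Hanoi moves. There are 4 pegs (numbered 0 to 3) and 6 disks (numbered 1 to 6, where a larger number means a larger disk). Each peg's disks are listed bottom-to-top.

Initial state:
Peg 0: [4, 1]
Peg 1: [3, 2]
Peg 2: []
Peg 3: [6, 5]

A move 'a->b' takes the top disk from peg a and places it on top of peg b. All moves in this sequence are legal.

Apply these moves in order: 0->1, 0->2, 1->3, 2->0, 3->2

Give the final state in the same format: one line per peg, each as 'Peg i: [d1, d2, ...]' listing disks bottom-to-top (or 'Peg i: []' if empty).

After move 1 (0->1):
Peg 0: [4]
Peg 1: [3, 2, 1]
Peg 2: []
Peg 3: [6, 5]

After move 2 (0->2):
Peg 0: []
Peg 1: [3, 2, 1]
Peg 2: [4]
Peg 3: [6, 5]

After move 3 (1->3):
Peg 0: []
Peg 1: [3, 2]
Peg 2: [4]
Peg 3: [6, 5, 1]

After move 4 (2->0):
Peg 0: [4]
Peg 1: [3, 2]
Peg 2: []
Peg 3: [6, 5, 1]

After move 5 (3->2):
Peg 0: [4]
Peg 1: [3, 2]
Peg 2: [1]
Peg 3: [6, 5]

Answer: Peg 0: [4]
Peg 1: [3, 2]
Peg 2: [1]
Peg 3: [6, 5]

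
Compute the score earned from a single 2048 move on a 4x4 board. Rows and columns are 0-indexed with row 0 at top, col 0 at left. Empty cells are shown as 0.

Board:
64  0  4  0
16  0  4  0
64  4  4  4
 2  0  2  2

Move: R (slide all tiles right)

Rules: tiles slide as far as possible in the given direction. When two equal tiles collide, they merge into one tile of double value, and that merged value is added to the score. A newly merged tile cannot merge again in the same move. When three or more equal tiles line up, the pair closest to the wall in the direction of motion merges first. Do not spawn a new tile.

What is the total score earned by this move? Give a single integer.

Answer: 12

Derivation:
Slide right:
row 0: [64, 0, 4, 0] -> [0, 0, 64, 4]  score +0 (running 0)
row 1: [16, 0, 4, 0] -> [0, 0, 16, 4]  score +0 (running 0)
row 2: [64, 4, 4, 4] -> [0, 64, 4, 8]  score +8 (running 8)
row 3: [2, 0, 2, 2] -> [0, 0, 2, 4]  score +4 (running 12)
Board after move:
 0  0 64  4
 0  0 16  4
 0 64  4  8
 0  0  2  4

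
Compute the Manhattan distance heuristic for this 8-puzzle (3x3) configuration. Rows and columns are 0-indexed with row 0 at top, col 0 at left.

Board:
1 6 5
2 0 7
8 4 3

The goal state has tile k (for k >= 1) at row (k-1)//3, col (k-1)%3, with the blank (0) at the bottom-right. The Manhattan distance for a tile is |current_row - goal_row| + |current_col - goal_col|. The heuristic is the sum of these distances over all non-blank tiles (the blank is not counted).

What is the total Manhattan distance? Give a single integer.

Answer: 14

Derivation:
Tile 1: (0,0)->(0,0) = 0
Tile 6: (0,1)->(1,2) = 2
Tile 5: (0,2)->(1,1) = 2
Tile 2: (1,0)->(0,1) = 2
Tile 7: (1,2)->(2,0) = 3
Tile 8: (2,0)->(2,1) = 1
Tile 4: (2,1)->(1,0) = 2
Tile 3: (2,2)->(0,2) = 2
Sum: 0 + 2 + 2 + 2 + 3 + 1 + 2 + 2 = 14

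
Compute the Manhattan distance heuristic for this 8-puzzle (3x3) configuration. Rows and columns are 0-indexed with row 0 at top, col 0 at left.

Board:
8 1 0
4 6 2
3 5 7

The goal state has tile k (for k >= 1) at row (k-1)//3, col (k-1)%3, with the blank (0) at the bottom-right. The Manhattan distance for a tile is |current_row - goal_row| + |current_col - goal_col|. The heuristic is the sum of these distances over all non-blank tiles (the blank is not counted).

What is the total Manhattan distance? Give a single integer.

Answer: 14

Derivation:
Tile 8: (0,0)->(2,1) = 3
Tile 1: (0,1)->(0,0) = 1
Tile 4: (1,0)->(1,0) = 0
Tile 6: (1,1)->(1,2) = 1
Tile 2: (1,2)->(0,1) = 2
Tile 3: (2,0)->(0,2) = 4
Tile 5: (2,1)->(1,1) = 1
Tile 7: (2,2)->(2,0) = 2
Sum: 3 + 1 + 0 + 1 + 2 + 4 + 1 + 2 = 14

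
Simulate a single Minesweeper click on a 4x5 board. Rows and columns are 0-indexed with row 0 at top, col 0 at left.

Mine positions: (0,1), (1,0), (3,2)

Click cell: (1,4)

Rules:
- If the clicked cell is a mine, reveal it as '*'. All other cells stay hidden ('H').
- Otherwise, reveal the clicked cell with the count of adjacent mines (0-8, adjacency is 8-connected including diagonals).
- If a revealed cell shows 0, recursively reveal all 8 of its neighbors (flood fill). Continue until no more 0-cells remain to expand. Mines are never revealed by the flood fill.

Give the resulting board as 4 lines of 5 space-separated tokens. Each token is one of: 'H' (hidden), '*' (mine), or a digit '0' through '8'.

H H 1 0 0
H H 1 0 0
H H 1 1 0
H H H 1 0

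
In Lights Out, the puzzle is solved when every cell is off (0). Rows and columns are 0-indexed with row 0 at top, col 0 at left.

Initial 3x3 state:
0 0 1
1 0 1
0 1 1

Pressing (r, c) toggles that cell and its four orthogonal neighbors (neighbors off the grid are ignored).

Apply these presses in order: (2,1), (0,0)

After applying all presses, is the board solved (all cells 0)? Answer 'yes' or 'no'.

After press 1 at (2,1):
0 0 1
1 1 1
1 0 0

After press 2 at (0,0):
1 1 1
0 1 1
1 0 0

Lights still on: 6

Answer: no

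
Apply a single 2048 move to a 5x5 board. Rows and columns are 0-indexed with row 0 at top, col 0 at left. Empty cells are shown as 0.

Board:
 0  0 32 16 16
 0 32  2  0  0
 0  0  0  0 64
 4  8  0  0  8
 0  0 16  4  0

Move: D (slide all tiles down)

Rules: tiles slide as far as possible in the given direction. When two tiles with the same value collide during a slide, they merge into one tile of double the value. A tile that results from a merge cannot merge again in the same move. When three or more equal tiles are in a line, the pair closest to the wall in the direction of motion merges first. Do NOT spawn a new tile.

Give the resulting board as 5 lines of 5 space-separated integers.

Slide down:
col 0: [0, 0, 0, 4, 0] -> [0, 0, 0, 0, 4]
col 1: [0, 32, 0, 8, 0] -> [0, 0, 0, 32, 8]
col 2: [32, 2, 0, 0, 16] -> [0, 0, 32, 2, 16]
col 3: [16, 0, 0, 0, 4] -> [0, 0, 0, 16, 4]
col 4: [16, 0, 64, 8, 0] -> [0, 0, 16, 64, 8]

Answer:  0  0  0  0  0
 0  0  0  0  0
 0  0 32  0 16
 0 32  2 16 64
 4  8 16  4  8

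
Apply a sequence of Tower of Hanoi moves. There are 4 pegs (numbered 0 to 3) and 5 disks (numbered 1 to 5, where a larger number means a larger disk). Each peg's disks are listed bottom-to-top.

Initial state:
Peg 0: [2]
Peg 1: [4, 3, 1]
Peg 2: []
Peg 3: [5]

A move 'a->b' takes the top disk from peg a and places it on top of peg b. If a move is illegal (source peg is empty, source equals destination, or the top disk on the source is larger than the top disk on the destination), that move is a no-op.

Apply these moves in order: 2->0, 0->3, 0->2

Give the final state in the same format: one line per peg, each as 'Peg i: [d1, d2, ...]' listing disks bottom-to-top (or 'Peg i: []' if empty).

Answer: Peg 0: []
Peg 1: [4, 3, 1]
Peg 2: []
Peg 3: [5, 2]

Derivation:
After move 1 (2->0):
Peg 0: [2]
Peg 1: [4, 3, 1]
Peg 2: []
Peg 3: [5]

After move 2 (0->3):
Peg 0: []
Peg 1: [4, 3, 1]
Peg 2: []
Peg 3: [5, 2]

After move 3 (0->2):
Peg 0: []
Peg 1: [4, 3, 1]
Peg 2: []
Peg 3: [5, 2]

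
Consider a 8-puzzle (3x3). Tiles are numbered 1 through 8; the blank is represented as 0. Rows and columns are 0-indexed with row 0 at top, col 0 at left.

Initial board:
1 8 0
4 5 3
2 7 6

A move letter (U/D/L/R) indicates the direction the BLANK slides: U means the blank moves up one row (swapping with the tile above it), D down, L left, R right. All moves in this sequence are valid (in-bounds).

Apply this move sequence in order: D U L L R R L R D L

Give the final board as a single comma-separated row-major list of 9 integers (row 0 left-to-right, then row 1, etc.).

Answer: 1, 8, 3, 4, 0, 5, 2, 7, 6

Derivation:
After move 1 (D):
1 8 3
4 5 0
2 7 6

After move 2 (U):
1 8 0
4 5 3
2 7 6

After move 3 (L):
1 0 8
4 5 3
2 7 6

After move 4 (L):
0 1 8
4 5 3
2 7 6

After move 5 (R):
1 0 8
4 5 3
2 7 6

After move 6 (R):
1 8 0
4 5 3
2 7 6

After move 7 (L):
1 0 8
4 5 3
2 7 6

After move 8 (R):
1 8 0
4 5 3
2 7 6

After move 9 (D):
1 8 3
4 5 0
2 7 6

After move 10 (L):
1 8 3
4 0 5
2 7 6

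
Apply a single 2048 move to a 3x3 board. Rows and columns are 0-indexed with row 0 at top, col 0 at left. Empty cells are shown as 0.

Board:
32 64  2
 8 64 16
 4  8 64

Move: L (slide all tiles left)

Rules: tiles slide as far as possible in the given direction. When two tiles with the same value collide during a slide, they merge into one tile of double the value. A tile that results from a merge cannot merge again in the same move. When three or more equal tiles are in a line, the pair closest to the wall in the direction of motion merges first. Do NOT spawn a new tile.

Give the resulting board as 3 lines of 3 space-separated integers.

Slide left:
row 0: [32, 64, 2] -> [32, 64, 2]
row 1: [8, 64, 16] -> [8, 64, 16]
row 2: [4, 8, 64] -> [4, 8, 64]

Answer: 32 64  2
 8 64 16
 4  8 64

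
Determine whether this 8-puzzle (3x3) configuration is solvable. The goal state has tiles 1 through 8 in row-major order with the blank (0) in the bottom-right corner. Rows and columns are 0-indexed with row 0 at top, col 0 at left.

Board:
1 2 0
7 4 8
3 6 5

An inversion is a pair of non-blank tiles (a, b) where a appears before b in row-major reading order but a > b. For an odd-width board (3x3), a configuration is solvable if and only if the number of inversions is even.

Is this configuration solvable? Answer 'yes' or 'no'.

Inversions (pairs i<j in row-major order where tile[i] > tile[j] > 0): 9
9 is odd, so the puzzle is not solvable.

Answer: no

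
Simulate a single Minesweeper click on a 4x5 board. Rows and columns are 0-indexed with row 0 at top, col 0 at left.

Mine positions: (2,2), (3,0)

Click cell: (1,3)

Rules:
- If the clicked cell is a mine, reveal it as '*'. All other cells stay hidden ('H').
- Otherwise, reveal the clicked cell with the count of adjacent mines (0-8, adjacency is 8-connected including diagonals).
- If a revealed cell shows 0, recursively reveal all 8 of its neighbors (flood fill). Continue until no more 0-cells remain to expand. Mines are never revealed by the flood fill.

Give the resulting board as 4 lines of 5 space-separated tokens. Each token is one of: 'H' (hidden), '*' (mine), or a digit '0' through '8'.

H H H H H
H H H 1 H
H H H H H
H H H H H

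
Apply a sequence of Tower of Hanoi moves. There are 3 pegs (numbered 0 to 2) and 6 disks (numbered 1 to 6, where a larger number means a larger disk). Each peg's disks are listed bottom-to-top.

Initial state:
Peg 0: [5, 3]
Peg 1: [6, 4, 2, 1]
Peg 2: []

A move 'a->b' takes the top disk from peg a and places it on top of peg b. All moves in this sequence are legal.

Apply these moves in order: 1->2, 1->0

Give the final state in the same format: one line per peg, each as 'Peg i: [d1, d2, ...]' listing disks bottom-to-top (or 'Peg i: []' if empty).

Answer: Peg 0: [5, 3, 2]
Peg 1: [6, 4]
Peg 2: [1]

Derivation:
After move 1 (1->2):
Peg 0: [5, 3]
Peg 1: [6, 4, 2]
Peg 2: [1]

After move 2 (1->0):
Peg 0: [5, 3, 2]
Peg 1: [6, 4]
Peg 2: [1]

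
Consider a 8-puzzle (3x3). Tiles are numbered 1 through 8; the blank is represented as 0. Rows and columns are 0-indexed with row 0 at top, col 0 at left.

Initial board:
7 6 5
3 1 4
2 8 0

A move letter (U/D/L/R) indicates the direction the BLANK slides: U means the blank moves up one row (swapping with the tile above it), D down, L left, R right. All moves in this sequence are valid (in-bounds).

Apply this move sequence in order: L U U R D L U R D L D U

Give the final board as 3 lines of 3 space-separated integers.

After move 1 (L):
7 6 5
3 1 4
2 0 8

After move 2 (U):
7 6 5
3 0 4
2 1 8

After move 3 (U):
7 0 5
3 6 4
2 1 8

After move 4 (R):
7 5 0
3 6 4
2 1 8

After move 5 (D):
7 5 4
3 6 0
2 1 8

After move 6 (L):
7 5 4
3 0 6
2 1 8

After move 7 (U):
7 0 4
3 5 6
2 1 8

After move 8 (R):
7 4 0
3 5 6
2 1 8

After move 9 (D):
7 4 6
3 5 0
2 1 8

After move 10 (L):
7 4 6
3 0 5
2 1 8

After move 11 (D):
7 4 6
3 1 5
2 0 8

After move 12 (U):
7 4 6
3 0 5
2 1 8

Answer: 7 4 6
3 0 5
2 1 8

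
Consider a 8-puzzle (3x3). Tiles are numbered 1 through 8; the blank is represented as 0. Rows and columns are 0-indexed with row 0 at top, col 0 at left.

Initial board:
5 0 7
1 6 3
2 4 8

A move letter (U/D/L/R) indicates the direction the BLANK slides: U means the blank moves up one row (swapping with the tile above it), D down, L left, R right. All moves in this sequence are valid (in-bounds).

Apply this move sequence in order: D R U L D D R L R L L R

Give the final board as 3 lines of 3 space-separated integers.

Answer: 5 3 6
1 4 7
2 0 8

Derivation:
After move 1 (D):
5 6 7
1 0 3
2 4 8

After move 2 (R):
5 6 7
1 3 0
2 4 8

After move 3 (U):
5 6 0
1 3 7
2 4 8

After move 4 (L):
5 0 6
1 3 7
2 4 8

After move 5 (D):
5 3 6
1 0 7
2 4 8

After move 6 (D):
5 3 6
1 4 7
2 0 8

After move 7 (R):
5 3 6
1 4 7
2 8 0

After move 8 (L):
5 3 6
1 4 7
2 0 8

After move 9 (R):
5 3 6
1 4 7
2 8 0

After move 10 (L):
5 3 6
1 4 7
2 0 8

After move 11 (L):
5 3 6
1 4 7
0 2 8

After move 12 (R):
5 3 6
1 4 7
2 0 8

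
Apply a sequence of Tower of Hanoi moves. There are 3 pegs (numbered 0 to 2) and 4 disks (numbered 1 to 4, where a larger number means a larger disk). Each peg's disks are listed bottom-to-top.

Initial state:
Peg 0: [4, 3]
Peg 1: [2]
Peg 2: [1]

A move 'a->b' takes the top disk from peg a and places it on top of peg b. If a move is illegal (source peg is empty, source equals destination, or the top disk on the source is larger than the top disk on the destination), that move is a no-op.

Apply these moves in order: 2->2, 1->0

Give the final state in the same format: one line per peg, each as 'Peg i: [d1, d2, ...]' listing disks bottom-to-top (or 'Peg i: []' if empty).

Answer: Peg 0: [4, 3, 2]
Peg 1: []
Peg 2: [1]

Derivation:
After move 1 (2->2):
Peg 0: [4, 3]
Peg 1: [2]
Peg 2: [1]

After move 2 (1->0):
Peg 0: [4, 3, 2]
Peg 1: []
Peg 2: [1]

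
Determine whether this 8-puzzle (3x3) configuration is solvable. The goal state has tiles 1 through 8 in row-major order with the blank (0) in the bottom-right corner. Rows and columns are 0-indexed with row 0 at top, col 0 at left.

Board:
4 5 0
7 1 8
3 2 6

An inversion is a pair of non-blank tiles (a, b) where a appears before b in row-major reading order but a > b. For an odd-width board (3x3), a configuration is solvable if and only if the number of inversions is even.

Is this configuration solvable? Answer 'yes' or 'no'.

Inversions (pairs i<j in row-major order where tile[i] > tile[j] > 0): 14
14 is even, so the puzzle is solvable.

Answer: yes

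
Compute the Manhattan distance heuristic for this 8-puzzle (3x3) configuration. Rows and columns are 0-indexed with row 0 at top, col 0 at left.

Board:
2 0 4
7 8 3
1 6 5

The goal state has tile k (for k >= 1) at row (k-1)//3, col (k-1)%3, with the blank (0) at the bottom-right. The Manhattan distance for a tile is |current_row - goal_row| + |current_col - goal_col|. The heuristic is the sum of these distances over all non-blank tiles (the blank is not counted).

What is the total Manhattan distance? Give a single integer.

Answer: 13

Derivation:
Tile 2: (0,0)->(0,1) = 1
Tile 4: (0,2)->(1,0) = 3
Tile 7: (1,0)->(2,0) = 1
Tile 8: (1,1)->(2,1) = 1
Tile 3: (1,2)->(0,2) = 1
Tile 1: (2,0)->(0,0) = 2
Tile 6: (2,1)->(1,2) = 2
Tile 5: (2,2)->(1,1) = 2
Sum: 1 + 3 + 1 + 1 + 1 + 2 + 2 + 2 = 13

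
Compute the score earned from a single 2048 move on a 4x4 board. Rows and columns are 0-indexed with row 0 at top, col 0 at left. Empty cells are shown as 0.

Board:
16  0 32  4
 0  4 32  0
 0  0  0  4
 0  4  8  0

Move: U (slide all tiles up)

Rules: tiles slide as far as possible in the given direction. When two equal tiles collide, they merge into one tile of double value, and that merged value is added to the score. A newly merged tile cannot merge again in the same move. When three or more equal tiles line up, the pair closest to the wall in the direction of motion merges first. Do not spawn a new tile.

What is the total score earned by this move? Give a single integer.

Slide up:
col 0: [16, 0, 0, 0] -> [16, 0, 0, 0]  score +0 (running 0)
col 1: [0, 4, 0, 4] -> [8, 0, 0, 0]  score +8 (running 8)
col 2: [32, 32, 0, 8] -> [64, 8, 0, 0]  score +64 (running 72)
col 3: [4, 0, 4, 0] -> [8, 0, 0, 0]  score +8 (running 80)
Board after move:
16  8 64  8
 0  0  8  0
 0  0  0  0
 0  0  0  0

Answer: 80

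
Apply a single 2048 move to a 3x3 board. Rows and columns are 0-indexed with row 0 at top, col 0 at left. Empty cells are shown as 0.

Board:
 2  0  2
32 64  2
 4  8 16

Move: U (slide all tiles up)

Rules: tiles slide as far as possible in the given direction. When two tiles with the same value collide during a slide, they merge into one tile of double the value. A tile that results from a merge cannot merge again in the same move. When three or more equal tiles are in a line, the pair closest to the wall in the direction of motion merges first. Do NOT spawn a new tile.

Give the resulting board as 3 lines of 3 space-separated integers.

Answer:  2 64  4
32  8 16
 4  0  0

Derivation:
Slide up:
col 0: [2, 32, 4] -> [2, 32, 4]
col 1: [0, 64, 8] -> [64, 8, 0]
col 2: [2, 2, 16] -> [4, 16, 0]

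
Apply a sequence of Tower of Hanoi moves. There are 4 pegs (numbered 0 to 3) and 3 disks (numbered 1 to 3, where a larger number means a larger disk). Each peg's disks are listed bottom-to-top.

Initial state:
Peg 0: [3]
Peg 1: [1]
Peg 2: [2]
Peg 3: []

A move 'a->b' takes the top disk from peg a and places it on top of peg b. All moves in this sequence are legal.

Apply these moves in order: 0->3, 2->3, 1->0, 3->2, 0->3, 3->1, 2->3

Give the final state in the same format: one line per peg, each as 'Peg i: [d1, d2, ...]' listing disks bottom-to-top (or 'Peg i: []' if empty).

After move 1 (0->3):
Peg 0: []
Peg 1: [1]
Peg 2: [2]
Peg 3: [3]

After move 2 (2->3):
Peg 0: []
Peg 1: [1]
Peg 2: []
Peg 3: [3, 2]

After move 3 (1->0):
Peg 0: [1]
Peg 1: []
Peg 2: []
Peg 3: [3, 2]

After move 4 (3->2):
Peg 0: [1]
Peg 1: []
Peg 2: [2]
Peg 3: [3]

After move 5 (0->3):
Peg 0: []
Peg 1: []
Peg 2: [2]
Peg 3: [3, 1]

After move 6 (3->1):
Peg 0: []
Peg 1: [1]
Peg 2: [2]
Peg 3: [3]

After move 7 (2->3):
Peg 0: []
Peg 1: [1]
Peg 2: []
Peg 3: [3, 2]

Answer: Peg 0: []
Peg 1: [1]
Peg 2: []
Peg 3: [3, 2]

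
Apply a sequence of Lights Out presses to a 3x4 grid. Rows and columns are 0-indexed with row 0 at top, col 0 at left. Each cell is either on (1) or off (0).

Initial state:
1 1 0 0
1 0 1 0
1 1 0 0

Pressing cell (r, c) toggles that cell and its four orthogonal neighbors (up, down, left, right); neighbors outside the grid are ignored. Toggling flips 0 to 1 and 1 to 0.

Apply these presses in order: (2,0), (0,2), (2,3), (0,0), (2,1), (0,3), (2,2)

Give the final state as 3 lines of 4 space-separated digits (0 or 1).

After press 1 at (2,0):
1 1 0 0
0 0 1 0
0 0 0 0

After press 2 at (0,2):
1 0 1 1
0 0 0 0
0 0 0 0

After press 3 at (2,3):
1 0 1 1
0 0 0 1
0 0 1 1

After press 4 at (0,0):
0 1 1 1
1 0 0 1
0 0 1 1

After press 5 at (2,1):
0 1 1 1
1 1 0 1
1 1 0 1

After press 6 at (0,3):
0 1 0 0
1 1 0 0
1 1 0 1

After press 7 at (2,2):
0 1 0 0
1 1 1 0
1 0 1 0

Answer: 0 1 0 0
1 1 1 0
1 0 1 0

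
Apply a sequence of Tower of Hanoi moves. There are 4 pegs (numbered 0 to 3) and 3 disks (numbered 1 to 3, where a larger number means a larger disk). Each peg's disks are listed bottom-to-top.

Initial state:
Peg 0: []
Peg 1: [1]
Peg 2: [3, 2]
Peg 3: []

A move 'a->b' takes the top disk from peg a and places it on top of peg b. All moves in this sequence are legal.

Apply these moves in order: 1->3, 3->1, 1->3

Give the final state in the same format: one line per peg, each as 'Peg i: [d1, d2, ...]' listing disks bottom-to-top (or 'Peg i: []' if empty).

After move 1 (1->3):
Peg 0: []
Peg 1: []
Peg 2: [3, 2]
Peg 3: [1]

After move 2 (3->1):
Peg 0: []
Peg 1: [1]
Peg 2: [3, 2]
Peg 3: []

After move 3 (1->3):
Peg 0: []
Peg 1: []
Peg 2: [3, 2]
Peg 3: [1]

Answer: Peg 0: []
Peg 1: []
Peg 2: [3, 2]
Peg 3: [1]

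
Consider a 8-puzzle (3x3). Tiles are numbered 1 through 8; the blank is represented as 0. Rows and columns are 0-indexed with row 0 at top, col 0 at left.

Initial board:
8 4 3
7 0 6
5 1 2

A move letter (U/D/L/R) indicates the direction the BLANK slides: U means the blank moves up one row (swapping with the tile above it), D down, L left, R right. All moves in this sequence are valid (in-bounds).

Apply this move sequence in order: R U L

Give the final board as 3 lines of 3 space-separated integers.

Answer: 8 0 4
7 6 3
5 1 2

Derivation:
After move 1 (R):
8 4 3
7 6 0
5 1 2

After move 2 (U):
8 4 0
7 6 3
5 1 2

After move 3 (L):
8 0 4
7 6 3
5 1 2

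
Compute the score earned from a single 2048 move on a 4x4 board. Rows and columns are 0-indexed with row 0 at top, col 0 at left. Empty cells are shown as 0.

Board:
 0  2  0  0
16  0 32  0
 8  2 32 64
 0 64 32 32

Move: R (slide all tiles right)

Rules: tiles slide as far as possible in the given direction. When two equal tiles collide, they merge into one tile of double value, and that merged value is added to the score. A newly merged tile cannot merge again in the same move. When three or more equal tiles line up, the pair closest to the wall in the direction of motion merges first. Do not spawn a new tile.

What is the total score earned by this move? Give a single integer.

Answer: 64

Derivation:
Slide right:
row 0: [0, 2, 0, 0] -> [0, 0, 0, 2]  score +0 (running 0)
row 1: [16, 0, 32, 0] -> [0, 0, 16, 32]  score +0 (running 0)
row 2: [8, 2, 32, 64] -> [8, 2, 32, 64]  score +0 (running 0)
row 3: [0, 64, 32, 32] -> [0, 0, 64, 64]  score +64 (running 64)
Board after move:
 0  0  0  2
 0  0 16 32
 8  2 32 64
 0  0 64 64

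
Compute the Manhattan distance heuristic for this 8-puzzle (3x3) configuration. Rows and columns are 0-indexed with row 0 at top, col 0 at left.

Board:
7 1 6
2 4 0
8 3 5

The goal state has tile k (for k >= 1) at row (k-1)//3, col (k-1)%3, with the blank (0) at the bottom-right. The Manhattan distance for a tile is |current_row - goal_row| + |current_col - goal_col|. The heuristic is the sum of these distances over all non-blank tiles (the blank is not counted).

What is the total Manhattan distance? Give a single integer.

Answer: 13

Derivation:
Tile 7: at (0,0), goal (2,0), distance |0-2|+|0-0| = 2
Tile 1: at (0,1), goal (0,0), distance |0-0|+|1-0| = 1
Tile 6: at (0,2), goal (1,2), distance |0-1|+|2-2| = 1
Tile 2: at (1,0), goal (0,1), distance |1-0|+|0-1| = 2
Tile 4: at (1,1), goal (1,0), distance |1-1|+|1-0| = 1
Tile 8: at (2,0), goal (2,1), distance |2-2|+|0-1| = 1
Tile 3: at (2,1), goal (0,2), distance |2-0|+|1-2| = 3
Tile 5: at (2,2), goal (1,1), distance |2-1|+|2-1| = 2
Sum: 2 + 1 + 1 + 2 + 1 + 1 + 3 + 2 = 13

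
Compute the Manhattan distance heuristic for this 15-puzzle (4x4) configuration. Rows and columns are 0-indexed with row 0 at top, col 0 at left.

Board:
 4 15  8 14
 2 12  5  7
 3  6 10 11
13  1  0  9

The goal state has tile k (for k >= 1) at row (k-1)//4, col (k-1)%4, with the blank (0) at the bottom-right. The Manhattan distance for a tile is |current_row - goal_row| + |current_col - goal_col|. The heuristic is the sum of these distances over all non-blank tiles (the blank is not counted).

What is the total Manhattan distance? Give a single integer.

Answer: 37

Derivation:
Tile 4: (0,0)->(0,3) = 3
Tile 15: (0,1)->(3,2) = 4
Tile 8: (0,2)->(1,3) = 2
Tile 14: (0,3)->(3,1) = 5
Tile 2: (1,0)->(0,1) = 2
Tile 12: (1,1)->(2,3) = 3
Tile 5: (1,2)->(1,0) = 2
Tile 7: (1,3)->(1,2) = 1
Tile 3: (2,0)->(0,2) = 4
Tile 6: (2,1)->(1,1) = 1
Tile 10: (2,2)->(2,1) = 1
Tile 11: (2,3)->(2,2) = 1
Tile 13: (3,0)->(3,0) = 0
Tile 1: (3,1)->(0,0) = 4
Tile 9: (3,3)->(2,0) = 4
Sum: 3 + 4 + 2 + 5 + 2 + 3 + 2 + 1 + 4 + 1 + 1 + 1 + 0 + 4 + 4 = 37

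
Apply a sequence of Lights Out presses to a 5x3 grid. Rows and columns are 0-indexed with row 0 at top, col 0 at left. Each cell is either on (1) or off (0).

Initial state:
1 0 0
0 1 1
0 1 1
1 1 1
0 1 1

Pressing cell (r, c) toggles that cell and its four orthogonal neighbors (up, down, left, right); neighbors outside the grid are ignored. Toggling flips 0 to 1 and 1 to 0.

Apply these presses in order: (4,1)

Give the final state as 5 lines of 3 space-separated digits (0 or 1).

Answer: 1 0 0
0 1 1
0 1 1
1 0 1
1 0 0

Derivation:
After press 1 at (4,1):
1 0 0
0 1 1
0 1 1
1 0 1
1 0 0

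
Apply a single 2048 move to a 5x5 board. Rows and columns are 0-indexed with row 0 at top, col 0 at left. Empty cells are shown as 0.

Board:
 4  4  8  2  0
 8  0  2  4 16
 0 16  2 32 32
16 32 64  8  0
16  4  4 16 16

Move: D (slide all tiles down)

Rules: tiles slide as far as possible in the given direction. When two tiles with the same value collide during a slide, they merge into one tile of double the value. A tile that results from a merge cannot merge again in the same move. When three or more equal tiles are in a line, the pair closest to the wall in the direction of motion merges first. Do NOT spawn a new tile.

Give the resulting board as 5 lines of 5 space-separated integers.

Answer:  0  0  0  2  0
 0  4  8  4  0
 4 16  4 32 16
 8 32 64  8 32
32  4  4 16 16

Derivation:
Slide down:
col 0: [4, 8, 0, 16, 16] -> [0, 0, 4, 8, 32]
col 1: [4, 0, 16, 32, 4] -> [0, 4, 16, 32, 4]
col 2: [8, 2, 2, 64, 4] -> [0, 8, 4, 64, 4]
col 3: [2, 4, 32, 8, 16] -> [2, 4, 32, 8, 16]
col 4: [0, 16, 32, 0, 16] -> [0, 0, 16, 32, 16]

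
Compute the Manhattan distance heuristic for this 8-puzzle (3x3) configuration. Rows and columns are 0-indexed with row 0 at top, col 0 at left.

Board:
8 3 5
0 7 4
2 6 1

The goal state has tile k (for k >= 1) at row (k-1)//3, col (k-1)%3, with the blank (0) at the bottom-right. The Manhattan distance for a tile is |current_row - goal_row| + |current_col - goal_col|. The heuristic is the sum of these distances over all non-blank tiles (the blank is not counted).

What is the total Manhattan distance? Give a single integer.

Tile 8: at (0,0), goal (2,1), distance |0-2|+|0-1| = 3
Tile 3: at (0,1), goal (0,2), distance |0-0|+|1-2| = 1
Tile 5: at (0,2), goal (1,1), distance |0-1|+|2-1| = 2
Tile 7: at (1,1), goal (2,0), distance |1-2|+|1-0| = 2
Tile 4: at (1,2), goal (1,0), distance |1-1|+|2-0| = 2
Tile 2: at (2,0), goal (0,1), distance |2-0|+|0-1| = 3
Tile 6: at (2,1), goal (1,2), distance |2-1|+|1-2| = 2
Tile 1: at (2,2), goal (0,0), distance |2-0|+|2-0| = 4
Sum: 3 + 1 + 2 + 2 + 2 + 3 + 2 + 4 = 19

Answer: 19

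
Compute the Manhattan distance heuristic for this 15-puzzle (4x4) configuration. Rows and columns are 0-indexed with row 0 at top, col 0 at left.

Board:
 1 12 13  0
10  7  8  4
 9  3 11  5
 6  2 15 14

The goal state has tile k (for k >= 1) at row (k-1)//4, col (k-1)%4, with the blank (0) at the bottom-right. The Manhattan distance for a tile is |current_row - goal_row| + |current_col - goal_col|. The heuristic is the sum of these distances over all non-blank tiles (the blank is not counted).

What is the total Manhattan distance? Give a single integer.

Tile 1: at (0,0), goal (0,0), distance |0-0|+|0-0| = 0
Tile 12: at (0,1), goal (2,3), distance |0-2|+|1-3| = 4
Tile 13: at (0,2), goal (3,0), distance |0-3|+|2-0| = 5
Tile 10: at (1,0), goal (2,1), distance |1-2|+|0-1| = 2
Tile 7: at (1,1), goal (1,2), distance |1-1|+|1-2| = 1
Tile 8: at (1,2), goal (1,3), distance |1-1|+|2-3| = 1
Tile 4: at (1,3), goal (0,3), distance |1-0|+|3-3| = 1
Tile 9: at (2,0), goal (2,0), distance |2-2|+|0-0| = 0
Tile 3: at (2,1), goal (0,2), distance |2-0|+|1-2| = 3
Tile 11: at (2,2), goal (2,2), distance |2-2|+|2-2| = 0
Tile 5: at (2,3), goal (1,0), distance |2-1|+|3-0| = 4
Tile 6: at (3,0), goal (1,1), distance |3-1|+|0-1| = 3
Tile 2: at (3,1), goal (0,1), distance |3-0|+|1-1| = 3
Tile 15: at (3,2), goal (3,2), distance |3-3|+|2-2| = 0
Tile 14: at (3,3), goal (3,1), distance |3-3|+|3-1| = 2
Sum: 0 + 4 + 5 + 2 + 1 + 1 + 1 + 0 + 3 + 0 + 4 + 3 + 3 + 0 + 2 = 29

Answer: 29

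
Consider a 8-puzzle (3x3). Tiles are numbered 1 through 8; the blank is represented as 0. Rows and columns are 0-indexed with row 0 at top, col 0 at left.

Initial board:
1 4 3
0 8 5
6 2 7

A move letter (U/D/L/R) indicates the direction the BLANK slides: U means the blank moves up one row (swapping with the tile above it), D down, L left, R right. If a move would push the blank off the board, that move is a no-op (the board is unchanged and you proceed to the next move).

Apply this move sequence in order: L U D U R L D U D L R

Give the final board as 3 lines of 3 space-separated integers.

After move 1 (L):
1 4 3
0 8 5
6 2 7

After move 2 (U):
0 4 3
1 8 5
6 2 7

After move 3 (D):
1 4 3
0 8 5
6 2 7

After move 4 (U):
0 4 3
1 8 5
6 2 7

After move 5 (R):
4 0 3
1 8 5
6 2 7

After move 6 (L):
0 4 3
1 8 5
6 2 7

After move 7 (D):
1 4 3
0 8 5
6 2 7

After move 8 (U):
0 4 3
1 8 5
6 2 7

After move 9 (D):
1 4 3
0 8 5
6 2 7

After move 10 (L):
1 4 3
0 8 5
6 2 7

After move 11 (R):
1 4 3
8 0 5
6 2 7

Answer: 1 4 3
8 0 5
6 2 7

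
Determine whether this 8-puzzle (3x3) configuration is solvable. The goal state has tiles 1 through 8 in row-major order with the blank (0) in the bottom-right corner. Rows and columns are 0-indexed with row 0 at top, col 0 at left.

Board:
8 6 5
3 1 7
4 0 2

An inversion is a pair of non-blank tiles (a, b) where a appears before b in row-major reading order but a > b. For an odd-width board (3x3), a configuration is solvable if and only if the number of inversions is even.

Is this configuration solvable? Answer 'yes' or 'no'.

Inversions (pairs i<j in row-major order where tile[i] > tile[j] > 0): 21
21 is odd, so the puzzle is not solvable.

Answer: no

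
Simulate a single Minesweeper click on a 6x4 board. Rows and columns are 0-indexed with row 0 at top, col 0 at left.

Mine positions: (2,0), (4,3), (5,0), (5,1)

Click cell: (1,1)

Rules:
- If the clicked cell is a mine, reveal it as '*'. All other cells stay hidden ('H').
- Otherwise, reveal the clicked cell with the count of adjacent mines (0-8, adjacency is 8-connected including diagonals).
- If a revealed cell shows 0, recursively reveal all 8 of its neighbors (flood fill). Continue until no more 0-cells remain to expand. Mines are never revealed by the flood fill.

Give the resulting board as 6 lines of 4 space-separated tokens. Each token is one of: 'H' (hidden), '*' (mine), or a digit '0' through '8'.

H H H H
H 1 H H
H H H H
H H H H
H H H H
H H H H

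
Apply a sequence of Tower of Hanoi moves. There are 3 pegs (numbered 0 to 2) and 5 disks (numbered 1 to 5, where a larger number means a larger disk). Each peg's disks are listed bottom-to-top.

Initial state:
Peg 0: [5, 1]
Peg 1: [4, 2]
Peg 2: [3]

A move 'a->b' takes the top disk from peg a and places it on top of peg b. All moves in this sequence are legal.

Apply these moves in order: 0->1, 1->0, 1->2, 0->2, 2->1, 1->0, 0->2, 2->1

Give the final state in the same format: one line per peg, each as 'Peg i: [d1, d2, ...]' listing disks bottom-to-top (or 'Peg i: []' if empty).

After move 1 (0->1):
Peg 0: [5]
Peg 1: [4, 2, 1]
Peg 2: [3]

After move 2 (1->0):
Peg 0: [5, 1]
Peg 1: [4, 2]
Peg 2: [3]

After move 3 (1->2):
Peg 0: [5, 1]
Peg 1: [4]
Peg 2: [3, 2]

After move 4 (0->2):
Peg 0: [5]
Peg 1: [4]
Peg 2: [3, 2, 1]

After move 5 (2->1):
Peg 0: [5]
Peg 1: [4, 1]
Peg 2: [3, 2]

After move 6 (1->0):
Peg 0: [5, 1]
Peg 1: [4]
Peg 2: [3, 2]

After move 7 (0->2):
Peg 0: [5]
Peg 1: [4]
Peg 2: [3, 2, 1]

After move 8 (2->1):
Peg 0: [5]
Peg 1: [4, 1]
Peg 2: [3, 2]

Answer: Peg 0: [5]
Peg 1: [4, 1]
Peg 2: [3, 2]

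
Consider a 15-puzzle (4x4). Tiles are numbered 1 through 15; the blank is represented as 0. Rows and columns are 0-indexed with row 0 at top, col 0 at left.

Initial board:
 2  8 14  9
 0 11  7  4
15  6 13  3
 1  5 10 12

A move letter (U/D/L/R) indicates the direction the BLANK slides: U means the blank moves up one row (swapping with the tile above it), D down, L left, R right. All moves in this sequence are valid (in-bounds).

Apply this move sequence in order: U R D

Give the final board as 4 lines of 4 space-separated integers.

Answer:  8 11 14  9
 2  0  7  4
15  6 13  3
 1  5 10 12

Derivation:
After move 1 (U):
 0  8 14  9
 2 11  7  4
15  6 13  3
 1  5 10 12

After move 2 (R):
 8  0 14  9
 2 11  7  4
15  6 13  3
 1  5 10 12

After move 3 (D):
 8 11 14  9
 2  0  7  4
15  6 13  3
 1  5 10 12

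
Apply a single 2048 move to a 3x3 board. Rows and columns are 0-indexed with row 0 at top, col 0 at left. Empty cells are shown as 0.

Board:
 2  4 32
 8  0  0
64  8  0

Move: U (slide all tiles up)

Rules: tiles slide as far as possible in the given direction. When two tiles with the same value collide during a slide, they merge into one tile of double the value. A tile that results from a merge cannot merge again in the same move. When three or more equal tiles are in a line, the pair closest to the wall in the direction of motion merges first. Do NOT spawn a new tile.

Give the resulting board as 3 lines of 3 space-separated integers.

Answer:  2  4 32
 8  8  0
64  0  0

Derivation:
Slide up:
col 0: [2, 8, 64] -> [2, 8, 64]
col 1: [4, 0, 8] -> [4, 8, 0]
col 2: [32, 0, 0] -> [32, 0, 0]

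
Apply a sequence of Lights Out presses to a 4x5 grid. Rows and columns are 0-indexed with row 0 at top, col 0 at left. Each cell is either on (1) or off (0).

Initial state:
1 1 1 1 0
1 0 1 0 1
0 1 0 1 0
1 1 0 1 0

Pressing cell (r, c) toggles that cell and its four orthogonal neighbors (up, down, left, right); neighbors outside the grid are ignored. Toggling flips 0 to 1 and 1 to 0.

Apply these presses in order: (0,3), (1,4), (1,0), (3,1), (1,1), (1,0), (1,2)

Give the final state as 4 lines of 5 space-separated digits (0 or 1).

After press 1 at (0,3):
1 1 0 0 1
1 0 1 1 1
0 1 0 1 0
1 1 0 1 0

After press 2 at (1,4):
1 1 0 0 0
1 0 1 0 0
0 1 0 1 1
1 1 0 1 0

After press 3 at (1,0):
0 1 0 0 0
0 1 1 0 0
1 1 0 1 1
1 1 0 1 0

After press 4 at (3,1):
0 1 0 0 0
0 1 1 0 0
1 0 0 1 1
0 0 1 1 0

After press 5 at (1,1):
0 0 0 0 0
1 0 0 0 0
1 1 0 1 1
0 0 1 1 0

After press 6 at (1,0):
1 0 0 0 0
0 1 0 0 0
0 1 0 1 1
0 0 1 1 0

After press 7 at (1,2):
1 0 1 0 0
0 0 1 1 0
0 1 1 1 1
0 0 1 1 0

Answer: 1 0 1 0 0
0 0 1 1 0
0 1 1 1 1
0 0 1 1 0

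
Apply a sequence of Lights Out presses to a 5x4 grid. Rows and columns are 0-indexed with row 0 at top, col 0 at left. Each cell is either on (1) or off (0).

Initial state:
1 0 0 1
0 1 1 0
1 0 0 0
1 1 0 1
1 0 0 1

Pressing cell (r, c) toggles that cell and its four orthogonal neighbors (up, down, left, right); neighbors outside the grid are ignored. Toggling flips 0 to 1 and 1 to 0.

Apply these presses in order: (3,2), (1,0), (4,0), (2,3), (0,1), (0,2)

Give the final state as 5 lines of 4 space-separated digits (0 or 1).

Answer: 1 0 0 0
1 1 0 1
0 0 0 1
0 0 1 1
0 1 1 1

Derivation:
After press 1 at (3,2):
1 0 0 1
0 1 1 0
1 0 1 0
1 0 1 0
1 0 1 1

After press 2 at (1,0):
0 0 0 1
1 0 1 0
0 0 1 0
1 0 1 0
1 0 1 1

After press 3 at (4,0):
0 0 0 1
1 0 1 0
0 0 1 0
0 0 1 0
0 1 1 1

After press 4 at (2,3):
0 0 0 1
1 0 1 1
0 0 0 1
0 0 1 1
0 1 1 1

After press 5 at (0,1):
1 1 1 1
1 1 1 1
0 0 0 1
0 0 1 1
0 1 1 1

After press 6 at (0,2):
1 0 0 0
1 1 0 1
0 0 0 1
0 0 1 1
0 1 1 1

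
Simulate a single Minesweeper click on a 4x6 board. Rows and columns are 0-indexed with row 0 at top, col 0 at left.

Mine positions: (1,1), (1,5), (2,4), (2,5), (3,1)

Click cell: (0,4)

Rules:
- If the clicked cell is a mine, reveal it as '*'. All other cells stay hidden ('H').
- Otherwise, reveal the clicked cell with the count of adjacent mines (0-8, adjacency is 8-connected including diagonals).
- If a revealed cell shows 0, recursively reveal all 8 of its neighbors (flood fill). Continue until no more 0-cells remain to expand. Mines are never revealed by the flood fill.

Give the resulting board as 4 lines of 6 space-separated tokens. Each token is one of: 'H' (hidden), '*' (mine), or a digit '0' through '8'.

H H H H 1 H
H H H H H H
H H H H H H
H H H H H H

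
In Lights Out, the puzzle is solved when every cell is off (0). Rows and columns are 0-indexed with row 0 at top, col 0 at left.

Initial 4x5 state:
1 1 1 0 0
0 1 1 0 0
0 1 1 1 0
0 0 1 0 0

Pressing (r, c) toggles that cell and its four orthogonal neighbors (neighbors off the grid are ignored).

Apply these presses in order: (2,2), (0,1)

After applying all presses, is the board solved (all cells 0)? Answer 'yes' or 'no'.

After press 1 at (2,2):
1 1 1 0 0
0 1 0 0 0
0 0 0 0 0
0 0 0 0 0

After press 2 at (0,1):
0 0 0 0 0
0 0 0 0 0
0 0 0 0 0
0 0 0 0 0

Lights still on: 0

Answer: yes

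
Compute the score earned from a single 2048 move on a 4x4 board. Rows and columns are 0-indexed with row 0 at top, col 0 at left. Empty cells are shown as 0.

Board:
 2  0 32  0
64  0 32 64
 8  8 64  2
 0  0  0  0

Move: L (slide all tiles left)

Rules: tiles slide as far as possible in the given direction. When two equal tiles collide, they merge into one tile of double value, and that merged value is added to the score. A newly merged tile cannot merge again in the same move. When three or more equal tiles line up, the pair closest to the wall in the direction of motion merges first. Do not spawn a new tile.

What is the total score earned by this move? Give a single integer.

Answer: 16

Derivation:
Slide left:
row 0: [2, 0, 32, 0] -> [2, 32, 0, 0]  score +0 (running 0)
row 1: [64, 0, 32, 64] -> [64, 32, 64, 0]  score +0 (running 0)
row 2: [8, 8, 64, 2] -> [16, 64, 2, 0]  score +16 (running 16)
row 3: [0, 0, 0, 0] -> [0, 0, 0, 0]  score +0 (running 16)
Board after move:
 2 32  0  0
64 32 64  0
16 64  2  0
 0  0  0  0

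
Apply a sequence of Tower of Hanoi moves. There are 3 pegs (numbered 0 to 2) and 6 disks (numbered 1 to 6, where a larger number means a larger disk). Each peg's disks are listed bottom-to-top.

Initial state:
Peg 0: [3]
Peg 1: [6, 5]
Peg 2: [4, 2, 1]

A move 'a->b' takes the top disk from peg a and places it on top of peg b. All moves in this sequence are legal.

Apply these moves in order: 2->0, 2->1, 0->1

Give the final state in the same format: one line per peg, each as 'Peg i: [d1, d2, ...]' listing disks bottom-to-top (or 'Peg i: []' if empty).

Answer: Peg 0: [3]
Peg 1: [6, 5, 2, 1]
Peg 2: [4]

Derivation:
After move 1 (2->0):
Peg 0: [3, 1]
Peg 1: [6, 5]
Peg 2: [4, 2]

After move 2 (2->1):
Peg 0: [3, 1]
Peg 1: [6, 5, 2]
Peg 2: [4]

After move 3 (0->1):
Peg 0: [3]
Peg 1: [6, 5, 2, 1]
Peg 2: [4]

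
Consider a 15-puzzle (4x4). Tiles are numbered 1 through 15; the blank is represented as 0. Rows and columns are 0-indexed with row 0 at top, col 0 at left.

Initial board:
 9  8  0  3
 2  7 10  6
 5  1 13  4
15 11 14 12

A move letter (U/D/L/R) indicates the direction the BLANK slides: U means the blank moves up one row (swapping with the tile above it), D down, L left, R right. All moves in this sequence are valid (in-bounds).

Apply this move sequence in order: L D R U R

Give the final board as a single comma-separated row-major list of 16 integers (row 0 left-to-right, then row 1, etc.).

After move 1 (L):
 9  0  8  3
 2  7 10  6
 5  1 13  4
15 11 14 12

After move 2 (D):
 9  7  8  3
 2  0 10  6
 5  1 13  4
15 11 14 12

After move 3 (R):
 9  7  8  3
 2 10  0  6
 5  1 13  4
15 11 14 12

After move 4 (U):
 9  7  0  3
 2 10  8  6
 5  1 13  4
15 11 14 12

After move 5 (R):
 9  7  3  0
 2 10  8  6
 5  1 13  4
15 11 14 12

Answer: 9, 7, 3, 0, 2, 10, 8, 6, 5, 1, 13, 4, 15, 11, 14, 12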